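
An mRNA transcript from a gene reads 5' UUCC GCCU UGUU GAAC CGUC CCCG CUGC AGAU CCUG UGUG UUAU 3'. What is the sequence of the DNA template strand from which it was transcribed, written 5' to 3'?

5'-ATAACACACAGGATCTGCAGCGGGGACGGTTCAACAAGGCGGAA-3'

Replace U with T to get the coding DNA strand: TTCCGCCTTGTTGAACCGTCCCCGCTGCAGATCCTGTGTGTTAT. The template strand is its reverse complement (complement AAGGCGGAACAACTTGGCAGGGGCGACGTCTAGGACACACAATA, then reverse).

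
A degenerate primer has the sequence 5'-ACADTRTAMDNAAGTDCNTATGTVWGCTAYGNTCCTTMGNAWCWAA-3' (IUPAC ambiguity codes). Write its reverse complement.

Standard pairs A↔T, G↔C; ambiguity codes pair R↔Y, M↔K, W↔W, D↔H, V↔B, N↔N. Complement (TGTHAYATKHNTTCAHGNATACABWCGATRCNAGGAAKCNTWGWTT), then reverse for 5'→3'.

5'-TTWGWTNCKAAGGANCRTAGCWBACATANGHACTTNHKTAYAHTGT-3'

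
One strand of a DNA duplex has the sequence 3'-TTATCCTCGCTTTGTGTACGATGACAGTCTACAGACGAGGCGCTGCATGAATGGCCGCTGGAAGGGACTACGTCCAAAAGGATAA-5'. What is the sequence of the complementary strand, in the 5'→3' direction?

5'-AATAGGAGCGAAACACATGCTACTGTCAGATGTCTGCTCCGCGACGTACTTACCGGCGACCTTCCCTGATGCAGGTTTTCCTATT-3'

The strand is given 3'→5', so its complement runs 5'→3' in the same left-to-right order: pair each base A↔T, G↔C.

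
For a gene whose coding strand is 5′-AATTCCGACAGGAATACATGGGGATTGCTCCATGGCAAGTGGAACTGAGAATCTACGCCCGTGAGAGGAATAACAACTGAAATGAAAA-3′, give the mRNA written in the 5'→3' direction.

5′-AAUUCCGACAGGAAUACAUGGGGAUUGCUCCAUGGCAAGUGGAACUGAGAAUCUACGCCCGUGAGAGGAAUAACAACUGAAAUGAAAA-3′

mRNA has the coding-strand sequence with U in place of T.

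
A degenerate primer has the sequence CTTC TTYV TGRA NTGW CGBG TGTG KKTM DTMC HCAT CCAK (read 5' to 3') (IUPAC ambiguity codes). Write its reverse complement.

5'-MTGGATGDGKAHKAMMCACACVCGWCANTYCABRAAGAAG-3'

Standard pairs A↔T, G↔C; ambiguity codes pair R↔Y, M↔K, W↔W, B↔V, D↔H, N↔N. Complement (GAAGAARBACYTNACWGCVCACACMMAKHAKGDGTAGGTM), then reverse for 5'→3'.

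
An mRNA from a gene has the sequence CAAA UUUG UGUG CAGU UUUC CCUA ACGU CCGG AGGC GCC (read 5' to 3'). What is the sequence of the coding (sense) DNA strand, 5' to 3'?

5'-CAAATTTGTGTGCAGTTTTCCCTAACGTCCGGAGGCGCC-3'

The coding DNA strand has the same 5'→3' sequence as the mRNA with U replaced by T.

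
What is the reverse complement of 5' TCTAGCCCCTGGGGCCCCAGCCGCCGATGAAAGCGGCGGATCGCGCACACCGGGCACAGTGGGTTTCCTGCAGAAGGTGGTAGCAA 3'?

Complement each base (A↔T, G↔C): AGATCGGGGACCCCGGGGTCGGCGGCTACTTTCGCCGCCTAGCGCGTGTGGCCCGTGTCACCCAAAGGACGTCTTCCACCATCGTT. Then reverse.

5'-TTGCTACCACCTTCTGCAGGAAACCCACTGTGCCCGGTGTGCGCGATCCGCCGCTTTCATCGGCGGCTGGGGCCCCAGGGGCTAGA-3'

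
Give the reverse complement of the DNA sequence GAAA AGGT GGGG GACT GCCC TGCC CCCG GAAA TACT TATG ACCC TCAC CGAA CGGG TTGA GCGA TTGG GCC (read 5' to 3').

5′-GGCCCAATCGCTCAACCCGTTCGGTGAGGGTCATAAGTATTTCCGGGGGCAGGGCAGTCCCCCACCTTTTC-3′

Reading the sequence 3'→5' and pairing each base (A↔T, G↔C) gives the reverse complement directly.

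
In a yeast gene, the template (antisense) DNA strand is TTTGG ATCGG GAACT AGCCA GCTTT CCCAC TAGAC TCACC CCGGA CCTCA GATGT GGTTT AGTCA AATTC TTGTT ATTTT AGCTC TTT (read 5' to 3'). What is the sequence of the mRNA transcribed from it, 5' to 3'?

5'-AAAGAGCUAAAAUAACAAGAAUUUGACUAAACCACAUCUGAGGUCCGGGGUGAGUCUAGUGGGAAAGCUGGCUAGUUCCCGAUCCAAA-3'

The mRNA has the sequence of the coding strand (reverse complement of the template) with T→U. Reverse complement of TTTGGATCGGGAACTAGCCAGCTTTCCCACTAGACTCACCCCGGACCTCAGATGTGGTTTAGTCAAATTCTTGTTATTTTAGCTCTTT is AAAGAGCTAAAATAACAAGAATTTGACTAAACCACATCTGAGGTCCGGGGTGAGTCTAGTGGGAAAGCTGGCTAGTTCCCGATCCAAA; then T→U.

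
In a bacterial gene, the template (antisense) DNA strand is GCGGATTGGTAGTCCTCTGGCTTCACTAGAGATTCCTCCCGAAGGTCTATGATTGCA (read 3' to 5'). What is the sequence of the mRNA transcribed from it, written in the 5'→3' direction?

5'-CGCCUAACCAUCAGGAGACCGAAGUGAUCUCUAAGGAGGGCUUCCAGAUACUAACGU-3'

Reading the template 3'→5' as shown, RNA polymerase pairs each base (A→U, T→A, G↔C) to build mRNA 5'→3' directly.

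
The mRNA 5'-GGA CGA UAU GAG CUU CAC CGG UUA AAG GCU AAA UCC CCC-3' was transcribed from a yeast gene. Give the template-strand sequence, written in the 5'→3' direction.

Replace U with T to get the coding DNA strand: GGACGATATGAGCTTCACCGGTTAAAGGCTAAATCCCCC. The template strand is its reverse complement (complement CCTGCTATACTCGAAGTGGCCAATTTCCGATTTAGGGGG, then reverse).

5'-GGGGGATTTAGCCTTTAACCGGTGAAGCTCATATCGTCC-3'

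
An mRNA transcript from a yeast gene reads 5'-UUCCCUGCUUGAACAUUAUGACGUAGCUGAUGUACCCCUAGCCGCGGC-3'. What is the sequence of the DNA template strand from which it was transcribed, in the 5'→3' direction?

5′-GCCGCGGCTAGGGGTACATCAGCTACGTCATAATGTTCAAGCAGGGAA-3′

Replace U with T to get the coding DNA strand: TTCCCTGCTTGAACATTATGACGTAGCTGATGTACCCCTAGCCGCGGC. The template strand is its reverse complement (complement AAGGGACGAACTTGTAATACTGCATCGACTACATGGGGATCGGCGCCG, then reverse).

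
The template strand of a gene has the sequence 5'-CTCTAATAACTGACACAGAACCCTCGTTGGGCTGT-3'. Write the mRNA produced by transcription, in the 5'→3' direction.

The mRNA has the sequence of the coding strand (reverse complement of the template) with T→U. Reverse complement of CTCTAATAACTGACACAGAACCCTCGTTGGGCTGT is ACAGCCCAACGAGGGTTCTGTGTCAGTTATTAGAG; then T→U.

5′-ACAGCCCAACGAGGGUUCUGUGUCAGUUAUUAGAG-3′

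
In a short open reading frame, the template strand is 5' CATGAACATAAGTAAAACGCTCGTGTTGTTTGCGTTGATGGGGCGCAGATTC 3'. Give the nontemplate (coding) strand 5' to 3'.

The coding strand is complementary and antiparallel to the template: take the complement (A↔T, G↔C) and reverse.

5′-GAATCTGCGCCCCATCAACGCAAACAACACGAGCGTTTTACTTATGTTCATG-3′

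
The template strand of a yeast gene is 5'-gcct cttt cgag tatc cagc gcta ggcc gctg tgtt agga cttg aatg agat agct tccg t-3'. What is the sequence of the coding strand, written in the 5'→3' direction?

The coding strand is complementary and antiparallel to the template: take the complement (A↔T, G↔C) and reverse.

5'-ACGGAAGCTATCTCATTCAAGTCCTAACACAGCGGCCTAGCGCTGGATACTCGAAAGAGGC-3'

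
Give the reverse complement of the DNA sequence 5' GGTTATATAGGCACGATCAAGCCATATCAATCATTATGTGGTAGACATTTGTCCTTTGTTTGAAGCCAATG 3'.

5′-CATTGGCTTCAAACAAAGGACAAATGTCTACCACATAATGATTGATATGGCTTGATCGTGCCTATATAACC-3′

Reading the sequence 3'→5' and pairing each base (A↔T, G↔C) gives the reverse complement directly.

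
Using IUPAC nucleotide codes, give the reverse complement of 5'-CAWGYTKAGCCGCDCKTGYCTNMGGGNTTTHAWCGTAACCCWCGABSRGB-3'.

5′-VCYSVTCGWGGGTTACGWTDAAANCCCKNAGRCAMGHGCGGCTMARCWTG-3′

Standard pairs A↔T, G↔C; ambiguity codes pair R↔Y, M↔K, W↔W, S↔S, B↔V, D↔H, N↔N. Complement (GTWCRAMTCGGCGHGMACRGANKCCCNAAADTWGCATTGGGWGCTVSYCV), then reverse for 5'→3'.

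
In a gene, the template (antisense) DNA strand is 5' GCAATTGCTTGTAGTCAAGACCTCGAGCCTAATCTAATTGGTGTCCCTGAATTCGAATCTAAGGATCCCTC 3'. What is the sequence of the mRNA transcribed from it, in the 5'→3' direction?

The mRNA has the sequence of the coding strand (reverse complement of the template) with T→U. Reverse complement of GCAATTGCTTGTAGTCAAGACCTCGAGCCTAATCTAATTGGTGTCCCTGAATTCGAATCTAAGGATCCCTC is GAGGGATCCTTAGATTCGAATTCAGGGACACCAATTAGATTAGGCTCGAGGTCTTGACTACAAGCAATTGC; then T→U.

5'-GAGGGAUCCUUAGAUUCGAAUUCAGGGACACCAAUUAGAUUAGGCUCGAGGUCUUGACUACAAGCAAUUGC-3'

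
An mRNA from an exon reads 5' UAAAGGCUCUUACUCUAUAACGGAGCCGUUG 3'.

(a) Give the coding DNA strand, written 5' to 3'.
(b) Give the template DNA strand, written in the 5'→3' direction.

(a) 5'-TAAAGGCTCTTACTCTATAACGGAGCCGTTG-3'
(b) 5′-CAACGGCTCCGTTATAGAGTAAGAGCCTTTA-3′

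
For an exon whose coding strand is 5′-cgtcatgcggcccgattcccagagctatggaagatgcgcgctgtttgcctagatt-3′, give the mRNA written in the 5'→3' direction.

5'-CGUCAUGCGGCCCGAUUCCCAGAGCUAUGGAAGAUGCGCGCUGUUUGCCUAGAUU-3'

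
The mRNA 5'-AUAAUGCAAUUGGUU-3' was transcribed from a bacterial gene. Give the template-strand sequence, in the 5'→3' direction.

Replace U with T to get the coding DNA strand: ATAATGCAATTGGTT. The template strand is its reverse complement (complement TATTACGTTAACCAA, then reverse).

5'-AACCAATTGCATTAT-3'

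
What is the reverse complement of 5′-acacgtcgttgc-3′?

5'-GCAACGACGTGT-3'

Complement each base (A↔T, G↔C): TGTGCAGCAACG. Then reverse.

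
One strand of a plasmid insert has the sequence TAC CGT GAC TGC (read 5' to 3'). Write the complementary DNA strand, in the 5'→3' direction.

The complement of TACCGTGACTGC is ATGGCACTGACG (A↔T, G↔C). DNA strands are antiparallel, so the complementary strand runs 3'→5'; reversing gives the 5'→3' form.

5′-GCAGTCACGGTA-3′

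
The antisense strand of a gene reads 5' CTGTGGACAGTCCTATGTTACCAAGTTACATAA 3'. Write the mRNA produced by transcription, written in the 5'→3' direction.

5'-UUAUGUAACUUGGUAACAUAGGACUGUCCACAG-3'

The mRNA has the sequence of the coding strand (reverse complement of the template) with T→U. Reverse complement of CTGTGGACAGTCCTATGTTACCAAGTTACATAA is TTATGTAACTTGGTAACATAGGACTGTCCACAG; then T→U.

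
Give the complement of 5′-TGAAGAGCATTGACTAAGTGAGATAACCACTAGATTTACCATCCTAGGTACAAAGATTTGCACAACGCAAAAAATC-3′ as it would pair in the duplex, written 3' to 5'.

Base-pairing A↔T, G↔C gives the complement. The complementary strand is antiparallel, so paired with a 5'→3' strand it runs 3'→5'.

3'-ACTTCTCGTAACTGATTCACTCTATTGGTGATCTAAATGGTAGGATCCATGTTTCTAAACGTGTTGCGTTTTTTAG-5'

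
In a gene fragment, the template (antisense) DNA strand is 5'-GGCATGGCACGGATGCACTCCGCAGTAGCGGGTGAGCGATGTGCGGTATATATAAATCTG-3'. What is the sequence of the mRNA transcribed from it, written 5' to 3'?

The mRNA has the sequence of the coding strand (reverse complement of the template) with T→U. Reverse complement of GGCATGGCACGGATGCACTCCGCAGTAGCGGGTGAGCGATGTGCGGTATATATAAATCTG is CAGATTTATATATACCGCACATCGCTCACCCGCTACTGCGGAGTGCATCCGTGCCATGCC; then T→U.

5′-CAGAUUUAUAUAUACCGCACAUCGCUCACCCGCUACUGCGGAGUGCAUCCGUGCCAUGCC-3′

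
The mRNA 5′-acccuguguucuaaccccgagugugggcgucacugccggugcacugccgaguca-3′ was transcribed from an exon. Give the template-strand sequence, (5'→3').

5′-TGACTCGGCAGTGCACCGGCAGTGACGCCCACACTCGGGGTTAGAACACAGGGT-3′

Replace U with T to get the coding DNA strand: ACCCTGTGTTCTAACCCCGAGTGTGGGCGTCACTGCCGGTGCACTGCCGAGTCA. The template strand is its reverse complement (complement TGGGACACAAGATTGGGGCTCACACCCGCAGTGACGGCCACGTGACGGCTCAGT, then reverse).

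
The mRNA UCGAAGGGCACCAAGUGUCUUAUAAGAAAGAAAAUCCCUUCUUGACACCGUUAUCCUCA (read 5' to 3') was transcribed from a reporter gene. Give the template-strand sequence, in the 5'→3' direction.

5'-TGAGGATAACGGTGTCAAGAAGGGATTTTCTTTCTTATAAGACACTTGGTGCCCTTCGA-3'

Replace U with T to get the coding DNA strand: TCGAAGGGCACCAAGTGTCTTATAAGAAAGAAAATCCCTTCTTGACACCGTTATCCTCA. The template strand is its reverse complement (complement AGCTTCCCGTGGTTCACAGAATATTCTTTCTTTTAGGGAAGAACTGTGGCAATAGGAGT, then reverse).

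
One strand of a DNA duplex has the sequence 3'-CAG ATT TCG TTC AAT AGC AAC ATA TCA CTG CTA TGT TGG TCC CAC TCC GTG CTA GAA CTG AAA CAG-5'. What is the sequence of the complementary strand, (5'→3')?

5'-GTCTAAAGCAAGTTATCGTTGTATAGTGACGATACAACCAGGGTGAGGCACGATCTTGACTTTGTC-3'

The strand is given 3'→5', so its complement runs 5'→3' in the same left-to-right order: pair each base A↔T, G↔C.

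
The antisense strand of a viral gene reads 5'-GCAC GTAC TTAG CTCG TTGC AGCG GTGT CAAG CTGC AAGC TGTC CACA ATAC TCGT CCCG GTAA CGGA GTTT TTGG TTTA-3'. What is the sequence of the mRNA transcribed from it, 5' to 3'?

RNA polymerase reads the template 3'→5' and synthesizes mRNA 5'→3' by base-pairing (A→U, T→A, G↔C). The complement of the template is CGTGCATGAATCGAGCAACGTCGCCACAGTTCGACGTTCGACAGGTGTTATGAGCAGGGCCATTGCCTCAAAAACCAAAT; antiparallel, so 5'→3' the coding strand is TAAACCAAAAACTCCGTTACCGGGACGAGTATTGTGGACAGCTTGCAGCTTGACACCGCTGCAACGAGCTAAGTACGTGC. Replace T with U for the mRNA.

5'-UAAACCAAAAACUCCGUUACCGGGACGAGUAUUGUGGACAGCUUGCAGCUUGACACCGCUGCAACGAGCUAAGUACGUGC-3'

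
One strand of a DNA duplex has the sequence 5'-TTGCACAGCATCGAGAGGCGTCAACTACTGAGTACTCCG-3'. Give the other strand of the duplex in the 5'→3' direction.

The complement of TTGCACAGCATCGAGAGGCGTCAACTACTGAGTACTCCG is AACGTGTCGTAGCTCTCCGCAGTTGATGACTCATGAGGC (A↔T, G↔C). DNA strands are antiparallel, so the complementary strand runs 3'→5'; reversing gives the 5'→3' form.

5'-CGGAGTACTCAGTAGTTGACGCCTCTCGATGCTGTGCAA-3'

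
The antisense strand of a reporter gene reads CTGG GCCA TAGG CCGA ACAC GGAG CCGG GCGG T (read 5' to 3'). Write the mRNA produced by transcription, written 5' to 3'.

5'-ACCGCCCGGCUCCGUGUUCGGCCUAUGGCCCAG-3'

RNA polymerase reads the template 3'→5' and synthesizes mRNA 5'→3' by base-pairing (A→U, T→A, G↔C). The complement of the template is GACCCGGTATCCGGCTTGTGCCTCGGCCCGCCA; antiparallel, so 5'→3' the coding strand is ACCGCCCGGCTCCGTGTTCGGCCTATGGCCCAG. Replace T with U for the mRNA.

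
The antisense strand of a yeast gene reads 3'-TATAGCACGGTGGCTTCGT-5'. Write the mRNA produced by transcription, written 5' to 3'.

5′-AUAUCGUGCCACCGAAGCA-3′

Reading the template 3'→5' as shown, RNA polymerase pairs each base (A→U, T→A, G↔C) to build mRNA 5'→3' directly.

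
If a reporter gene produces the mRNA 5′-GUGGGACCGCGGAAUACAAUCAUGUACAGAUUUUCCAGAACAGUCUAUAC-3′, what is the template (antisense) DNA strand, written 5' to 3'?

5'-GTATAGACTGTTCTGGAAAATCTGTACATGATTGTATTCCGCGGTCCCAC-3'

Replace U with T to get the coding DNA strand: GTGGGACCGCGGAATACAATCATGTACAGATTTTCCAGAACAGTCTATAC. The template strand is its reverse complement (complement CACCCTGGCGCCTTATGTTAGTACATGTCTAAAAGGTCTTGTCAGATATG, then reverse).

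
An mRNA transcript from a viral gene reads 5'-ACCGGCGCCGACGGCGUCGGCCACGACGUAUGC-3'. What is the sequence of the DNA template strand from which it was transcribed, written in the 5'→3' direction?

5'-GCATACGTCGTGGCCGACGCCGTCGGCGCCGGT-3'

Replace U with T to get the coding DNA strand: ACCGGCGCCGACGGCGTCGGCCACGACGTATGC. The template strand is its reverse complement (complement TGGCCGCGGCTGCCGCAGCCGGTGCTGCATACG, then reverse).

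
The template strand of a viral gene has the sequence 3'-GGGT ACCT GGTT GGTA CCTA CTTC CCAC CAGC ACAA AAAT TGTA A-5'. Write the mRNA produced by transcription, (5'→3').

Reading the template 3'→5' as shown, RNA polymerase pairs each base (A→U, T→A, G↔C) to build mRNA 5'→3' directly.

5'-CCCAUGGACCAACCAUGGAUGAAGGGUGGUCGUGUUUUUAACAUU-3'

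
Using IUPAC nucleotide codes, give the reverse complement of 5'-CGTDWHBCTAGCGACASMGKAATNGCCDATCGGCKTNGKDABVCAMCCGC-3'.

5′-GCGGKTGBVTHMCNAMGCCGATHGGCNATTMCKSTGTCGCTAGVDWHACG-3′

Standard pairs A↔T, G↔C; ambiguity codes pair M↔K, W↔W, S↔S, B↔V, D↔H, N↔N. Complement (GCAHWDVGATCGCTGTSKCMTTANCGGHTAGCCGMANCMHTVBGTKGGCG), then reverse for 5'→3'.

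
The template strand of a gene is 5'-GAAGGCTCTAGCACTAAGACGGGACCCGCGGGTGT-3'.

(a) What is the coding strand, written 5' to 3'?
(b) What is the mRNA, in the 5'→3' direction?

(a) 5'-ACACCCGCGGGTCCCGTCTTAGTGCTAGAGCCTTC-3'
(b) 5'-ACACCCGCGGGUCCCGUCUUAGUGCUAGAGCCUUC-3'

(a) The coding strand is the reverse complement of the template: complement CTTCCGAGATCGTGATTCTGCCCTGGGCGCCCACA, then reverse.
(b) mRNA has the coding-strand sequence with T→U.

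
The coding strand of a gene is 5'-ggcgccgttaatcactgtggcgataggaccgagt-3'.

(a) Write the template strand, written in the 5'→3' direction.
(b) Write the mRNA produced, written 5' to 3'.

(a) 5'-ACTCGGTCCTATCGCCACAGTGATTAACGGCGCC-3'
(b) 5'-GGCGCCGUUAAUCACUGUGGCGAUAGGACCGAGU-3'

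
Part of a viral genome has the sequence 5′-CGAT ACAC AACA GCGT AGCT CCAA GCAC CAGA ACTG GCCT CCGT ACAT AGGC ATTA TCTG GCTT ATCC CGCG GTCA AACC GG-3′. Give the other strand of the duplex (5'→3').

5'-CCGGTTTGACCGCGGGATAAGCCAGATAATGCCTATGTACGGAGGCCAGTTCTGGTGCTTGGAGCTACGCTGTTGTGTATCG-3'

The complement of CGATACACAACAGCGTAGCTCCAAGCACCAGAACTGGCCTCCGTACATAGGCATTATCTGGCTTATCCCGCGGTCAAACCGG is GCTATGTGTTGTCGCATCGAGGTTCGTGGTCTTGACCGGAGGCATGTATCCGTAATAGACCGAATAGGGCGCCAGTTTGGCC (A↔T, G↔C). DNA strands are antiparallel, so the complementary strand runs 3'→5'; reversing gives the 5'→3' form.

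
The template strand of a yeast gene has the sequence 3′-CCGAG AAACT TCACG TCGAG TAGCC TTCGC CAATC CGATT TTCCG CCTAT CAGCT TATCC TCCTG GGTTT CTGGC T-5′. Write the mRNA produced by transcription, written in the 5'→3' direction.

5′-GGCUCUUUGAAGUGCAGCUCAUCGGAAGCGGUUAGGCUAAAAGGCGGAUAGUCGAAUAGGAGGACCCAAAGACCGA-3′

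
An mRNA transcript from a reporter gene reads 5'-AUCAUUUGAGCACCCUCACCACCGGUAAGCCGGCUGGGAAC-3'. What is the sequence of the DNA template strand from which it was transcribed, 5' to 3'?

5'-GTTCCCAGCCGGCTTACCGGTGGTGAGGGTGCTCAAATGAT-3'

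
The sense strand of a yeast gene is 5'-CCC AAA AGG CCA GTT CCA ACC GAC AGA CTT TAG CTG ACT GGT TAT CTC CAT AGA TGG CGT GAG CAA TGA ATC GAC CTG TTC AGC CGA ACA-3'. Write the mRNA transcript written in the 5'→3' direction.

The mRNA is synthesized from the template strand, so it matches the coding strand with T replaced by U.

5′-CCCAAAAGGCCAGUUCCAACCGACAGACUUUAGCUGACUGGUUAUCUCCAUAGAUGGCGUGAGCAAUGAAUCGACCUGUUCAGCCGAACA-3′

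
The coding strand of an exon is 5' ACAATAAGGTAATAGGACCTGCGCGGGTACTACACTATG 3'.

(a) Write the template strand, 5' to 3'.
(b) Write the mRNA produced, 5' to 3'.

(a) The template strand is the reverse complement of the coding strand: complement TGTTATTCCATTATCCTGGACGCGCCCATGATGTGATAC, then reverse.
(b) mRNA matches the coding strand with T→U.

(a) 5'-CATAGTGTAGTACCCGCGCAGGTCCTATTACCTTATTGT-3'
(b) 5'-ACAAUAAGGUAAUAGGACCUGCGCGGGUACUACACUAUG-3'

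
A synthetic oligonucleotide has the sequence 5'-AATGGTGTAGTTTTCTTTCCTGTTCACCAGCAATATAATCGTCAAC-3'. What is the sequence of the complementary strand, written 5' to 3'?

Pairing A↔T and G↔C gives TTACCACATCAAAAGAAAGGACAAGTGGTCGTTATATTAGCAGTTG, running 3'→5'. Reverse for the 5'→3' convention.

5'-GTTGACGATTATATTGCTGGTGAACAGGAAAGAAAACTACACCATT-3'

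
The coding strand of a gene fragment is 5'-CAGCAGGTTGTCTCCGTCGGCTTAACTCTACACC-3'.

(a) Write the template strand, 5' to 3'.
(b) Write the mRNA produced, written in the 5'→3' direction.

(a) The template strand is the reverse complement of the coding strand: complement GTCGTCCAACAGAGGCAGCCGAATTGAGATGTGG, then reverse.
(b) mRNA matches the coding strand with T→U.

(a) 5'-GGTGTAGAGTTAAGCCGACGGAGACAACCTGCTG-3'
(b) 5'-CAGCAGGUUGUCUCCGUCGGCUUAACUCUACACC-3'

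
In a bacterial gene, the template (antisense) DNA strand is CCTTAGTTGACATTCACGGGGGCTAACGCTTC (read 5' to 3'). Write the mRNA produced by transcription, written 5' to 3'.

The mRNA has the sequence of the coding strand (reverse complement of the template) with T→U. Reverse complement of CCTTAGTTGACATTCACGGGGGCTAACGCTTC is GAAGCGTTAGCCCCCGTGAATGTCAACTAAGG; then T→U.

5'-GAAGCGUUAGCCCCCGUGAAUGUCAACUAAGG-3'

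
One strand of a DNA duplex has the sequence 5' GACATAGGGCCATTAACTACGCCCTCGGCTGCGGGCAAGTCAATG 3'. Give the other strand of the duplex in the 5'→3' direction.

Pairing A↔T and G↔C gives CTGTATCCCGGTAATTGATGCGGGAGCCGACGCCCGTTCAGTTAC, running 3'→5'. Reverse for the 5'→3' convention.

5'-CATTGACTTGCCCGCAGCCGAGGGCGTAGTTAATGGCCCTATGTC-3'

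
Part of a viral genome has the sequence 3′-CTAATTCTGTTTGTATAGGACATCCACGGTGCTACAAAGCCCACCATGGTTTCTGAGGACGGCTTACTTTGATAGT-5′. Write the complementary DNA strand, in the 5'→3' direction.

5'-GATTAAGACAAACATATCCTGTAGGTGCCACGATGTTTCGGGTGGTACCAAAGACTCCTGCCGAATGAAACTATCA-3'

The strand is given 3'→5', so its complement runs 5'→3' in the same left-to-right order: pair each base A↔T, G↔C.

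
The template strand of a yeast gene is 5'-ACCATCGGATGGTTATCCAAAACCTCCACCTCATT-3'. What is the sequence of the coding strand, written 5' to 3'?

The coding strand is complementary and antiparallel to the template: take the complement (A↔T, G↔C) and reverse.

5'-AATGAGGTGGAGGTTTTGGATAACCATCCGATGGT-3'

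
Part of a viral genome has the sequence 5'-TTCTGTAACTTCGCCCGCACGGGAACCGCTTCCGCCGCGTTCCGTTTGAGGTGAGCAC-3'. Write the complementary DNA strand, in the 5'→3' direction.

The complement of TTCTGTAACTTCGCCCGCACGGGAACCGCTTCCGCCGCGTTCCGTTTGAGGTGAGCAC is AAGACATTGAAGCGGGCGTGCCCTTGGCGAAGGCGGCGCAAGGCAAACTCCACTCGTG (A↔T, G↔C). DNA strands are antiparallel, so the complementary strand runs 3'→5'; reversing gives the 5'→3' form.

5'-GTGCTCACCTCAAACGGAACGCGGCGGAAGCGGTTCCCGTGCGGGCGAAGTTACAGAA-3'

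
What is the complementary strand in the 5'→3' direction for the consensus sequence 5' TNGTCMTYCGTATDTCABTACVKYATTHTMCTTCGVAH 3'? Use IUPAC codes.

5'-DTBCGAAGKADAATRMBGTAVTGAHATACGRAKGACNA-3'

Standard pairs A↔T, G↔C; ambiguity codes pair Y↔R, M↔K, B↔V, D↔H, N↔N. Complement (ANCAGKARGCATAHAGTVATGBMRTAADAKGAAGCBTD), then reverse for 5'→3'.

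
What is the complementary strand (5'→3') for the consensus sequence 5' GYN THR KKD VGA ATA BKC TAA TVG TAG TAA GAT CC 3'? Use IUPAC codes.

Standard pairs A↔T, G↔C; ambiguity codes pair R↔Y, K↔M, B↔V, D↔H, N↔N. Complement (CRNADYMMHBCTTATVMGATTABCATCATTCTAGG), then reverse for 5'→3'.

5'-GGATCTTACTACBATTAGMVTATTCBHMMYDANRC-3'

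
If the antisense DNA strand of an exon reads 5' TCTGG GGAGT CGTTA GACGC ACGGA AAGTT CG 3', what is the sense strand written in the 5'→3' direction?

The coding strand is complementary and antiparallel to the template: take the complement (A↔T, G↔C) and reverse.

5'-CGAACTTTCCGTGCGTCTAACGACTCCCCAGA-3'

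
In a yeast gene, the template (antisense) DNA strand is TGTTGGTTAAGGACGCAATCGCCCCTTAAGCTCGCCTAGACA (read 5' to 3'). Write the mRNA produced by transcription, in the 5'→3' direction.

5'-UGUCUAGGCGAGCUUAAGGGGCGAUUGCGUCCUUAACCAACA-3'

The mRNA has the sequence of the coding strand (reverse complement of the template) with T→U. Reverse complement of TGTTGGTTAAGGACGCAATCGCCCCTTAAGCTCGCCTAGACA is TGTCTAGGCGAGCTTAAGGGGCGATTGCGTCCTTAACCAACA; then T→U.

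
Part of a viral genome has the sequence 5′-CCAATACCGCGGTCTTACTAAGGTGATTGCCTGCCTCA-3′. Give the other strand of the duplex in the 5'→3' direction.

5'-TGAGGCAGGCAATCACCTTAGTAAGACCGCGGTATTGG-3'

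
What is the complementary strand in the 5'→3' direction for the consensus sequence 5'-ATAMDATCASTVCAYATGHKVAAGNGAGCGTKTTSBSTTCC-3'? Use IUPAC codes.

5'-GGAASVSAAMACGCTCNCTTBMDCATRTGBASTGATHKTAT-3'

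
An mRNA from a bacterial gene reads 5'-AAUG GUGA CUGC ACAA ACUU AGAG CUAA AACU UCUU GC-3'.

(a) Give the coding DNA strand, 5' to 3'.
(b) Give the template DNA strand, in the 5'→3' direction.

(a) 5′-AATGGTGACTGCACAAACTTAGAGCTAAAACTTCTTGC-3′
(b) 5'-GCAAGAAGTTTTAGCTCTAAGTTTGTGCAGTCACCATT-3'

(a) The coding strand matches the mRNA with U→T.
(b) The template strand is the reverse complement of the coding strand.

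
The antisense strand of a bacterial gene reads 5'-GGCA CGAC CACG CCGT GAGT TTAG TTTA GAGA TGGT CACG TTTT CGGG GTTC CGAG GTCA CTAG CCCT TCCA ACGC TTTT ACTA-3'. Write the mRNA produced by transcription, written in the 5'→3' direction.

5'-UAGUAAAAGCGUUGGAAGGGCUAGUGACCUCGGAACCCCGAAAACGUGACCAUCUCUAAACUAAACUCACGGCGUGGUCGUGCC-3'

The mRNA has the sequence of the coding strand (reverse complement of the template) with T→U. Reverse complement of GGCACGACCACGCCGTGAGTTTAGTTTAGAGATGGTCACGTTTTCGGGGTTCCGAGGTCACTAGCCCTTCCAACGCTTTTACTA is TAGTAAAAGCGTTGGAAGGGCTAGTGACCTCGGAACCCCGAAAACGTGACCATCTCTAAACTAAACTCACGGCGTGGTCGTGCC; then T→U.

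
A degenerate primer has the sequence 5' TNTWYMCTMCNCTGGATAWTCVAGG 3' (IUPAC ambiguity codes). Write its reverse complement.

Standard pairs A↔T, G↔C; ambiguity codes pair Y↔R, M↔K, W↔W, V↔B, N↔N. Complement (ANAWRKGAKGNGACCTATWAGBTCC), then reverse for 5'→3'.

5'-CCTBGAWTATCCAGNGKAGKRWANA-3'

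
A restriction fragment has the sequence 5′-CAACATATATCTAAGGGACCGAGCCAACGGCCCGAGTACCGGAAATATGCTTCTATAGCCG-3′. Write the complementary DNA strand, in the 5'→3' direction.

The complement of CAACATATATCTAAGGGACCGAGCCAACGGCCCGAGTACCGGAAATATGCTTCTATAGCCG is GTTGTATATAGATTCCCTGGCTCGGTTGCCGGGCTCATGGCCTTTATACGAAGATATCGGC (A↔T, G↔C). DNA strands are antiparallel, so the complementary strand runs 3'→5'; reversing gives the 5'→3' form.

5'-CGGCTATAGAAGCATATTTCCGGTACTCGGGCCGTTGGCTCGGTCCCTTAGATATATGTTG-3'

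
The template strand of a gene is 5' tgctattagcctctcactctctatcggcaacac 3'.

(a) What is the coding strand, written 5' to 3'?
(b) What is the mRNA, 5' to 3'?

(a) The coding strand is the reverse complement of the template: complement ACGATAATCGGAGAGTGAGAGATAGCCGTTGTG, then reverse.
(b) mRNA has the coding-strand sequence with T→U.

(a) 5'-GTGTTGCCGATAGAGAGTGAGAGGCTAATAGCA-3'
(b) 5'-GUGUUGCCGAUAGAGAGUGAGAGGCUAAUAGCA-3'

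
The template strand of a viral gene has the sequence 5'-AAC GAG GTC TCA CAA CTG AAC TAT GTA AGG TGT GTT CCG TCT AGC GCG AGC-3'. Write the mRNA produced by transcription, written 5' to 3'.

RNA polymerase reads the template 3'→5' and synthesizes mRNA 5'→3' by base-pairing (A→U, T→A, G↔C). The complement of the template is TTGCTCCAGAGTGTTGACTTGATACATTCCACACAAGGCAGATCGCGCTCG; antiparallel, so 5'→3' the coding strand is GCTCGCGCTAGACGGAACACACCTTACATAGTTCAGTTGTGAGACCTCGTT. Replace T with U for the mRNA.

5'-GCUCGCGCUAGACGGAACACACCUUACAUAGUUCAGUUGUGAGACCUCGUU-3'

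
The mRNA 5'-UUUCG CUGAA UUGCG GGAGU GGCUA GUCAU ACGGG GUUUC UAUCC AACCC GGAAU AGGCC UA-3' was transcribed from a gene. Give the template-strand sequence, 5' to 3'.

Replace U with T to get the coding DNA strand: TTTCGCTGAATTGCGGGAGTGGCTAGTCATACGGGGTTTCTATCCAACCCGGAATAGGCCTA. The template strand is its reverse complement (complement AAAGCGACTTAACGCCCTCACCGATCAGTATGCCCCAAAGATAGGTTGGGCCTTATCCGGAT, then reverse).

5′-TAGGCCTATTCCGGGTTGGATAGAAACCCCGTATGACTAGCCACTCCCGCAATTCAGCGAAA-3′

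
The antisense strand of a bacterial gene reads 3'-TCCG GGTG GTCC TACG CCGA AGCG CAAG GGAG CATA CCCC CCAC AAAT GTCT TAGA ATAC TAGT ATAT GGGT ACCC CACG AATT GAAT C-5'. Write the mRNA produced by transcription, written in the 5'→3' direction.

Reading the template 3'→5' as shown, RNA polymerase pairs each base (A→U, T→A, G↔C) to build mRNA 5'→3' directly.

5'-AGGCCCACCAGGAUGCGGCUUCGCGUUCCCUCGUAUGGGGGGUGUUUACAGAAUCUUAUGAUCAUAUACCCAUGGGGUGCUUAACUUAG-3'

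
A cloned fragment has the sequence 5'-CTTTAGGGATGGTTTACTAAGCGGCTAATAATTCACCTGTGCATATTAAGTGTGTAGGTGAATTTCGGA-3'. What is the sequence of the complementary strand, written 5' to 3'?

The complement of CTTTAGGGATGGTTTACTAAGCGGCTAATAATTCACCTGTGCATATTAAGTGTGTAGGTGAATTTCGGA is GAAATCCCTACCAAATGATTCGCCGATTATTAAGTGGACACGTATAATTCACACATCCACTTAAAGCCT (A↔T, G↔C). DNA strands are antiparallel, so the complementary strand runs 3'→5'; reversing gives the 5'→3' form.

5'-TCCGAAATTCACCTACACACTTAATATGCACAGGTGAATTATTAGCCGCTTAGTAAACCATCCCTAAAG-3'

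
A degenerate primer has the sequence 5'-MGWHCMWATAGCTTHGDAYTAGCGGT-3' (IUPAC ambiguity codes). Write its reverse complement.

5'-ACCGCTARTHCDAAGCTATWKGDWCK-3'

Standard pairs A↔T, G↔C; ambiguity codes pair Y↔R, M↔K, W↔W, D↔H. Complement (KCWDGKWTATCGAADCHTRATCGCCA), then reverse for 5'→3'.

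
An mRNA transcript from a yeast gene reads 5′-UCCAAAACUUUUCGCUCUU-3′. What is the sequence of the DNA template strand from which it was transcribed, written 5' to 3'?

Replace U with T to get the coding DNA strand: TCCAAAACTTTTCGCTCTT. The template strand is its reverse complement (complement AGGTTTTGAAAAGCGAGAA, then reverse).

5′-AAGAGCGAAAAGTTTTGGA-3′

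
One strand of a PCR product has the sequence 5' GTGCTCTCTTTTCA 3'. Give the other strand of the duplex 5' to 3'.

5'-TGAAAAGAGAGCAC-3'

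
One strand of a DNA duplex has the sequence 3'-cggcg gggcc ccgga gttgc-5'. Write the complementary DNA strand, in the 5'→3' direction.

The strand is given 3'→5', so its complement runs 5'→3' in the same left-to-right order: pair each base A↔T, G↔C.

5'-GCCGCCCCGGGGCCTCAACG-3'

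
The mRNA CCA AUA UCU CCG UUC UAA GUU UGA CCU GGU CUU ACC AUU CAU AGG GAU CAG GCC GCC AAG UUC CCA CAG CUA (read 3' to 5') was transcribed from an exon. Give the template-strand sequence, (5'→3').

Written 5'→3' the mRNA is AUCGACACCCUUGAACCGCCGGACUAGGGAUACUUACCAUUCUGGUCCAGUUUGAAUCUUGCCUCUAUAACC, so the coding DNA strand is ATCGACACCCTTGAACCGCCGGACTAGGGATACTTACCATTCTGGTCCAGTTTGAATCTTGCCTCTATAACC. The template is its reverse complement.

5'-GGTTATAGAGGCAAGATTCAAACTGGACCAGAATGGTAAGTATCCCTAGTCCGGCGGTTCAAGGGTGTCGAT-3'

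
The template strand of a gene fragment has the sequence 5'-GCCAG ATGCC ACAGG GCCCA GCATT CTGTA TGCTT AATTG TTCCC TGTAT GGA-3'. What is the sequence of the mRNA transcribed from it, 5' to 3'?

5'-UCCAUACAGGGAACAAUUAAGCAUACAGAAUGCUGGGCCCUGUGGCAUCUGGC-3'

RNA polymerase reads the template 3'→5' and synthesizes mRNA 5'→3' by base-pairing (A→U, T→A, G↔C). The complement of the template is CGGTCTACGGTGTCCCGGGTCGTAAGACATACGAATTAACAAGGGACATACCT; antiparallel, so 5'→3' the coding strand is TCCATACAGGGAACAATTAAGCATACAGAATGCTGGGCCCTGTGGCATCTGGC. Replace T with U for the mRNA.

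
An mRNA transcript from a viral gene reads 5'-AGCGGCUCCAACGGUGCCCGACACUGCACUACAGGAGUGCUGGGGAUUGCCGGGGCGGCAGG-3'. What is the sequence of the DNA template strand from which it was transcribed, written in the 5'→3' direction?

Replace U with T to get the coding DNA strand: AGCGGCTCCAACGGTGCCCGACACTGCACTACAGGAGTGCTGGGGATTGCCGGGGCGGCAGG. The template strand is its reverse complement (complement TCGCCGAGGTTGCCACGGGCTGTGACGTGATGTCCTCACGACCCCTAACGGCCCCGCCGTCC, then reverse).

5'-CCTGCCGCCCCGGCAATCCCCAGCACTCCTGTAGTGCAGTGTCGGGCACCGTTGGAGCCGCT-3'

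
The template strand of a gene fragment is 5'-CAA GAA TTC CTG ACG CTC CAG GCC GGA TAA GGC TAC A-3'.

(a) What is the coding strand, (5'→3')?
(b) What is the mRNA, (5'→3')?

(a) The coding strand is the reverse complement of the template: complement GTTCTTAAGGACTGCGAGGTCCGGCCTATTCCGATGT, then reverse.
(b) mRNA has the coding-strand sequence with T→U.

(a) 5'-TGTAGCCTTATCCGGCCTGGAGCGTCAGGAATTCTTG-3'
(b) 5′-UGUAGCCUUAUCCGGCCUGGAGCGUCAGGAAUUCUUG-3′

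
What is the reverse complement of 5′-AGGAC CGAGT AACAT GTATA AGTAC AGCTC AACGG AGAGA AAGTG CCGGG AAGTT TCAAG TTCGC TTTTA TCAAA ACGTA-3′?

5′-TACGTTTTGATAAAAGCGAACTTGAAACTTCCCGGCACTTTCTCTCCGTTGAGCTGTACTTATACATGTTACTCGGTCCT-3′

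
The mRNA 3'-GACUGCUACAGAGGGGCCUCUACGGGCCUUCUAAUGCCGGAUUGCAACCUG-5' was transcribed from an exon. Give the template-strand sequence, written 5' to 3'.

Written 5'→3' the mRNA is GUCCAACGUUAGGCCGUAAUCUUCCGGGCAUCUCCGGGGAGACAUCGUCAG, so the coding DNA strand is GTCCAACGTTAGGCCGTAATCTTCCGGGCATCTCCGGGGAGACATCGTCAG. The template is its reverse complement.

5'-CTGACGATGTCTCCCCGGAGATGCCCGGAAGATTACGGCCTAACGTTGGAC-3'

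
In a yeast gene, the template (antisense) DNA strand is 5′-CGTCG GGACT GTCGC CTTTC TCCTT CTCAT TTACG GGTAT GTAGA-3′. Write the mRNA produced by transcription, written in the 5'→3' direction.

The mRNA has the sequence of the coding strand (reverse complement of the template) with T→U. Reverse complement of CGTCGGGACTGTCGCCTTTCTCCTTCTCATTTACGGGTATGTAGA is TCTACATACCCGTAAATGAGAAGGAGAAAGGCGACAGTCCCGACG; then T→U.

5'-UCUACAUACCCGUAAAUGAGAAGGAGAAAGGCGACAGUCCCGACG-3'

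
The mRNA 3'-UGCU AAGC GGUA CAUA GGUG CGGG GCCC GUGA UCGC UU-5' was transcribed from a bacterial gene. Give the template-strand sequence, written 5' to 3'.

Written 5'→3' the mRNA is UUCGCUAGUGCCCGGGGCGUGGAUACAUGGCGAAUCGU, so the coding DNA strand is TTCGCTAGTGCCCGGGGCGTGGATACATGGCGAATCGT. The template is its reverse complement.

5'-ACGATTCGCCATGTATCCACGCCCCGGGCACTAGCGAA-3'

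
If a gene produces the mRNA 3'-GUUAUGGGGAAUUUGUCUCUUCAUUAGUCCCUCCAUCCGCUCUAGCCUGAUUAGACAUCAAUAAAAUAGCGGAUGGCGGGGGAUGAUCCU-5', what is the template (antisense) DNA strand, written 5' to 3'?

Written 5'→3' the mRNA is UCCUAGUAGGGGGCGGUAGGCGAUAAAAUAACUACAGAUUAGUCCGAUCUCGCCUACCUCCCUGAUUACUUCUCUGUUUAAGGGGUAUUG, so the coding DNA strand is TCCTAGTAGGGGGCGGTAGGCGATAAAATAACTACAGATTAGTCCGATCTCGCCTACCTCCCTGATTACTTCTCTGTTTAAGGGGTATTG. The template is its reverse complement.

5'-CAATACCCCTTAAACAGAGAAGTAATCAGGGAGGTAGGCGAGATCGGACTAATCTGTAGTTATTTTATCGCCTACCGCCCCCTACTAGGA-3'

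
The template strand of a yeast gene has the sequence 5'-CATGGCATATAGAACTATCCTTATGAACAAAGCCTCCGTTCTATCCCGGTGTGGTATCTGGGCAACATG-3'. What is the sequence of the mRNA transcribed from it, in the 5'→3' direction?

RNA polymerase reads the template 3'→5' and synthesizes mRNA 5'→3' by base-pairing (A→U, T→A, G↔C). The complement of the template is GTACCGTATATCTTGATAGGAATACTTGTTTCGGAGGCAAGATAGGGCCACACCATAGACCCGTTGTAC; antiparallel, so 5'→3' the coding strand is CATGTTGCCCAGATACCACACCGGGATAGAACGGAGGCTTTGTTCATAAGGATAGTTCTATATGCCATG. Replace T with U for the mRNA.

5'-CAUGUUGCCCAGAUACCACACCGGGAUAGAACGGAGGCUUUGUUCAUAAGGAUAGUUCUAUAUGCCAUG-3'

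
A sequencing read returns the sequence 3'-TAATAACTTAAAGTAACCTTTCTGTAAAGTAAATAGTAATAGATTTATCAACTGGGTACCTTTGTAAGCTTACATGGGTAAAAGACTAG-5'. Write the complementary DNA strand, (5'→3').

The strand is given 3'→5', so its complement runs 5'→3' in the same left-to-right order: pair each base A↔T, G↔C.

5'-ATTATTGAATTTCATTGGAAAGACATTTCATTTATCATTATCTAAATAGTTGACCCATGGAAACATTCGAATGTACCCATTTTCTGATC-3'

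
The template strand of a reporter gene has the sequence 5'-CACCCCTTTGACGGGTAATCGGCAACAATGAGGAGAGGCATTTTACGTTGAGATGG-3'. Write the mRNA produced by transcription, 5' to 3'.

5'-CCAUCUCAACGUAAAAUGCCUCUCCUCAUUGUUGCCGAUUACCCGUCAAAGGGGUG-3'

RNA polymerase reads the template 3'→5' and synthesizes mRNA 5'→3' by base-pairing (A→U, T→A, G↔C). The complement of the template is GTGGGGAAACTGCCCATTAGCCGTTGTTACTCCTCTCCGTAAAATGCAACTCTACC; antiparallel, so 5'→3' the coding strand is CCATCTCAACGTAAAATGCCTCTCCTCATTGTTGCCGATTACCCGTCAAAGGGGTG. Replace T with U for the mRNA.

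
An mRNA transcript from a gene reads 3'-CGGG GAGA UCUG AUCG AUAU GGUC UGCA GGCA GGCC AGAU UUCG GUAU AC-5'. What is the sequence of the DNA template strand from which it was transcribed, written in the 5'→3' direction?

5'-GCCCCTCTAGACTAGCTATACCAGACGTCCGTCCGGTCTAAAGCCATATG-3'

Written 5'→3' the mRNA is CAUAUGGCUUUAGACCGGACGGACGUCUGGUAUAGCUAGUCUAGAGGGGC, so the coding DNA strand is CATATGGCTTTAGACCGGACGGACGTCTGGTATAGCTAGTCTAGAGGGGC. The template is its reverse complement.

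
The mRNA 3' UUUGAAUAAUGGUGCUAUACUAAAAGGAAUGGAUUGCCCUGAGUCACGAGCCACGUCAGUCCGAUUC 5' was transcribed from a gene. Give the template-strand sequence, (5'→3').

Written 5'→3' the mRNA is CUUAGCCUGACUGCACCGAGCACUGAGUCCCGUUAGGUAAGGAAAAUCAUAUCGUGGUAAUAAGUUU, so the coding DNA strand is CTTAGCCTGACTGCACCGAGCACTGAGTCCCGTTAGGTAAGGAAAATCATATCGTGGTAATAAGTTT. The template is its reverse complement.

5'-AAACTTATTACCACGATATGATTTTCCTTACCTAACGGGACTCAGTGCTCGGTGCAGTCAGGCTAAG-3'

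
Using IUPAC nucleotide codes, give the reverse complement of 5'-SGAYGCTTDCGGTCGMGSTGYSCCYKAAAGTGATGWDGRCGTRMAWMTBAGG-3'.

5'-CCTVAKWTKYACGYCHWCATCACTTTMRGGSRCASCKCGACCGHAAGCRTCS-3'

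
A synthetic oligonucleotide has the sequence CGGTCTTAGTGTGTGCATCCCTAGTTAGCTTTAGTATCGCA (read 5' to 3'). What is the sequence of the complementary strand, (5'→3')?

5'-TGCGATACTAAAGCTAACTAGGGATGCACACACTAAGACCG-3'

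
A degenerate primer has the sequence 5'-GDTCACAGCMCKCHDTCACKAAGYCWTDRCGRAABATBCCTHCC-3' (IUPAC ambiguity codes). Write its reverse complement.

5'-GGDAGGVATVTTYCGYHAWGRCTTMGTGAHDGMGKGCTGTGAHC-3'

Standard pairs A↔T, G↔C; ambiguity codes pair R↔Y, M↔K, W↔W, B↔V, D↔H. Complement (CHAGTGTCGKGMGDHAGTGMTTCRGWAHYGCYTTVTAVGGADGG), then reverse for 5'→3'.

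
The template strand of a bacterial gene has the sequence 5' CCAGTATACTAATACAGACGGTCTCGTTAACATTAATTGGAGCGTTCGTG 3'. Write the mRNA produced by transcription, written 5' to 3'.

RNA polymerase reads the template 3'→5' and synthesizes mRNA 5'→3' by base-pairing (A→U, T→A, G↔C). The complement of the template is GGTCATATGATTATGTCTGCCAGAGCAATTGTAATTAACCTCGCAAGCAC; antiparallel, so 5'→3' the coding strand is CACGAACGCTCCAATTAATGTTAACGAGACCGTCTGTATTAGTATACTGG. Replace T with U for the mRNA.

5'-CACGAACGCUCCAAUUAAUGUUAACGAGACCGUCUGUAUUAGUAUACUGG-3'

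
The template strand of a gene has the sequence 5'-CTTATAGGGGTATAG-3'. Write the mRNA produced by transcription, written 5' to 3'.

5'-CUAUACCCCUAUAAG-3'

RNA polymerase reads the template 3'→5' and synthesizes mRNA 5'→3' by base-pairing (A→U, T→A, G↔C). The complement of the template is GAATATCCCCATATC; antiparallel, so 5'→3' the coding strand is CTATACCCCTATAAG. Replace T with U for the mRNA.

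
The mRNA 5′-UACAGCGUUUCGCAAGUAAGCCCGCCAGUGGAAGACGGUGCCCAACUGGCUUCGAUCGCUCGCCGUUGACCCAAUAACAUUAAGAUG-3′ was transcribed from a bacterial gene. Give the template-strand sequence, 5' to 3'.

5′-CATCTTAATGTTATTGGGTCAACGGCGAGCGATCGAAGCCAGTTGGGCACCGTCTTCCACTGGCGGGCTTACTTGCGAAACGCTGTA-3′

Replace U with T to get the coding DNA strand: TACAGCGTTTCGCAAGTAAGCCCGCCAGTGGAAGACGGTGCCCAACTGGCTTCGATCGCTCGCCGTTGACCCAATAACATTAAGATG. The template strand is its reverse complement (complement ATGTCGCAAAGCGTTCATTCGGGCGGTCACCTTCTGCCACGGGTTGACCGAAGCTAGCGAGCGGCAACTGGGTTATTGTAATTCTAC, then reverse).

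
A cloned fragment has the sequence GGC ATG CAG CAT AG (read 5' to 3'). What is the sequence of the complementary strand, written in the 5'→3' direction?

5'-CTATGCTGCATGCC-3'

The complement of GGCATGCAGCATAG is CCGTACGTCGTATC (A↔T, G↔C). DNA strands are antiparallel, so the complementary strand runs 3'→5'; reversing gives the 5'→3' form.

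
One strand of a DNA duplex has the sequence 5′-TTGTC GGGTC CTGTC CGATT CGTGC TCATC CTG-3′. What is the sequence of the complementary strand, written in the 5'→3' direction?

5'-CAGGATGAGCACGAATCGGACAGGACCCGACAA-3'

Pairing A↔T and G↔C gives AACAGCCCAGGACAGGCTAAGCACGAGTAGGAC, running 3'→5'. Reverse for the 5'→3' convention.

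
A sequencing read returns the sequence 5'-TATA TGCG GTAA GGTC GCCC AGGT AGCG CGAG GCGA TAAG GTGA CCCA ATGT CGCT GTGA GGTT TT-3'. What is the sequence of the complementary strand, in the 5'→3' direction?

5'-AAAACCTCACAGCGACATTGGGTCACCTTATCGCCTCGCGCTACCTGGGCGACCTTACCGCATATA-3'

Pairing A↔T and G↔C gives ATATACGCCATTCCAGCGGGTCCATCGCGCTCCGCTATTCCACTGGGTTACAGCGACACTCCAAAA, running 3'→5'. Reverse for the 5'→3' convention.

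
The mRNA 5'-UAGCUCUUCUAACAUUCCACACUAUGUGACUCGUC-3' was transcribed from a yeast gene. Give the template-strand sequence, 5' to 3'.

5'-GACGAGTCACATAGTGTGGAATGTTAGAAGAGCTA-3'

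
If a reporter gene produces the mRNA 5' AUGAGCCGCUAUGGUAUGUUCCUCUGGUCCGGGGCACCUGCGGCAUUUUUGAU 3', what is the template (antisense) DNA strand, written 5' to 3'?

5'-ATCAAAAATGCCGCAGGTGCCCCGGACCAGAGGAACATACCATAGCGGCTCAT-3'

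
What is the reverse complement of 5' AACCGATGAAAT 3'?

5′-ATTTCATCGGTT-3′

Reading the sequence 3'→5' and pairing each base (A↔T, G↔C) gives the reverse complement directly.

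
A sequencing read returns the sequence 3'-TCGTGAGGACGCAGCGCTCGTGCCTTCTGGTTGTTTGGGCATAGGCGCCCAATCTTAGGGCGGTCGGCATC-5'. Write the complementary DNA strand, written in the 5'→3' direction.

5′-AGCACTCCTGCGTCGCGAGCACGGAAGACCAACAAACCCGTATCCGCGGGTTAGAATCCCGCCAGCCGTAG-3′

The strand is given 3'→5', so its complement runs 5'→3' in the same left-to-right order: pair each base A↔T, G↔C.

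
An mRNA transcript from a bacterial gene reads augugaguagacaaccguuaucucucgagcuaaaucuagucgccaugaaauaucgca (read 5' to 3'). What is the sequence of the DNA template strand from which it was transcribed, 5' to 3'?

Replace U with T to get the coding DNA strand: ATGTGAGTAGACAACCGTTATCTCTCGAGCTAAATCTAGTCGCCATGAAATATCGCA. The template strand is its reverse complement (complement TACACTCATCTGTTGGCAATAGAGAGCTCGATTTAGATCAGCGGTACTTTATAGCGT, then reverse).

5′-TGCGATATTTCATGGCGACTAGATTTAGCTCGAGAGATAACGGTTGTCTACTCACAT-3′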